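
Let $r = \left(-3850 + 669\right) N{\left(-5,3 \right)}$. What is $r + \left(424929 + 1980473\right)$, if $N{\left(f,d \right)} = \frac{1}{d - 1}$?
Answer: $\frac{4807623}{2} \approx 2.4038 \cdot 10^{6}$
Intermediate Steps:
$N{\left(f,d \right)} = \frac{1}{-1 + d}$
$r = - \frac{3181}{2}$ ($r = \frac{-3850 + 669}{-1 + 3} = - \frac{3181}{2} \approx -1590.5$)
$r + \left(424929 + 1980473\right) = - \frac{3181}{2} + \left(424929 + 1980473\right) = - \frac{3181}{2} + 2405402 = \frac{4807623}{2}$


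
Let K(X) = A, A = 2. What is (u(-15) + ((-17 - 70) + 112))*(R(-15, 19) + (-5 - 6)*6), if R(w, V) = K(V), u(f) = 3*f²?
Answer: -44800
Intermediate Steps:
K(X) = 2
R(w, V) = 2
(u(-15) + ((-17 - 70) + 112))*(R(-15, 19) + (-5 - 6)*6) = (3*(-15)² + ((-17 - 70) + 112))*(2 + (-5 - 6)*6) = (3*225 + (-87 + 112))*(2 - 11*6) = (675 + 25)*(2 - 66) = 700*(-64) = -44800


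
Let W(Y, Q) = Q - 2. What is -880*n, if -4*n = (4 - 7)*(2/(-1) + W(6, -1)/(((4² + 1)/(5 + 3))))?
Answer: 38280/17 ≈ 2251.8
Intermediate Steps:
W(Y, Q) = -2 + Q
n = -87/34 (n = -(4 - 7)*(2/(-1) + (-2 - 1)/(((4² + 1)/(5 + 3))))/4 = -(-3)*(2*(-1) - 3*8/(16 + 1))/4 = -(-3)*(-2 - 3/(17*(⅛)))/4 = -(-3)*(-2 - 3/17/8)/4 = -(-3)*(-2 - 3*8/17)/4 = -(-3)*(-2 - 24/17)/4 = -(-3)*(-58)/(4*17) = -¼*174/17 = -87/34 ≈ -2.5588)
-880*n = -880*(-87/34) = 38280/17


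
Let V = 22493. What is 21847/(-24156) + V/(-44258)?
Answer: -755122717/534548124 ≈ -1.4126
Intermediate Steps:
21847/(-24156) + V/(-44258) = 21847/(-24156) + 22493/(-44258) = 21847*(-1/24156) + 22493*(-1/44258) = -21847/24156 - 22493/44258 = -755122717/534548124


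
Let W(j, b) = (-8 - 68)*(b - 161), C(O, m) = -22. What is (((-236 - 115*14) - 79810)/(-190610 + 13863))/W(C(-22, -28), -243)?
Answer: 10207/678354986 ≈ 1.5047e-5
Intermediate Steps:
W(j, b) = 12236 - 76*b (W(j, b) = -76*(-161 + b) = 12236 - 76*b)
(((-236 - 115*14) - 79810)/(-190610 + 13863))/W(C(-22, -28), -243) = (((-236 - 115*14) - 79810)/(-190610 + 13863))/(12236 - 76*(-243)) = (((-236 - 1610) - 79810)/(-176747))/(12236 + 18468) = ((-1846 - 79810)*(-1/176747))/30704 = -81656*(-1/176747)*(1/30704) = (81656/176747)*(1/30704) = 10207/678354986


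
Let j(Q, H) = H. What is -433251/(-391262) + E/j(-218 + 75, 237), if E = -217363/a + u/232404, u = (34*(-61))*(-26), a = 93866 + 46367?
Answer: 832405919616741991/755526755839245102 ≈ 1.1018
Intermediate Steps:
a = 140233
u = 53924 (u = -2074*(-26) = 53924)
E = -10738526590/8147677533 (E = -217363/140233 + 53924/232404 = -217363*1/140233 + 53924*(1/232404) = -217363/140233 + 13481/58101 = -10738526590/8147677533 ≈ -1.3180)
-433251/(-391262) + E/j(-218 + 75, 237) = -433251/(-391262) - 10738526590/8147677533/237 = -433251*(-1/391262) - 10738526590/8147677533*1/237 = 433251/391262 - 10738526590/1930999575321 = 832405919616741991/755526755839245102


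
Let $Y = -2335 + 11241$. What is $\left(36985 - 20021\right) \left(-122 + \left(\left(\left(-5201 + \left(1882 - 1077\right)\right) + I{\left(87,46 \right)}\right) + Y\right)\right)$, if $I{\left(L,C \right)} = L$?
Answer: $75913900$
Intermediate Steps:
$Y = 8906$
$\left(36985 - 20021\right) \left(-122 + \left(\left(\left(-5201 + \left(1882 - 1077\right)\right) + I{\left(87,46 \right)}\right) + Y\right)\right) = \left(36985 - 20021\right) \left(-122 + \left(\left(\left(-5201 + \left(1882 - 1077\right)\right) + 87\right) + 8906\right)\right) = 16964 \left(-122 + \left(\left(\left(-5201 + \left(1882 - 1077\right)\right) + 87\right) + 8906\right)\right) = 16964 \left(-122 + \left(\left(\left(-5201 + 805\right) + 87\right) + 8906\right)\right) = 16964 \left(-122 + \left(\left(-4396 + 87\right) + 8906\right)\right) = 16964 \left(-122 + \left(-4309 + 8906\right)\right) = 16964 \left(-122 + 4597\right) = 16964 \cdot 4475 = 75913900$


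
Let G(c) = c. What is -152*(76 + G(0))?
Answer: -11552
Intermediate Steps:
-152*(76 + G(0)) = -152*(76 + 0) = -152*76 = -11552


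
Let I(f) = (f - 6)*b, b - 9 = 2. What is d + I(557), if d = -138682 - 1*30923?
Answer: -163544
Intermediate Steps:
b = 11 (b = 9 + 2 = 11)
I(f) = -66 + 11*f (I(f) = (f - 6)*11 = (-6 + f)*11 = -66 + 11*f)
d = -169605 (d = -138682 - 30923 = -169605)
d + I(557) = -169605 + (-66 + 11*557) = -169605 + (-66 + 6127) = -169605 + 6061 = -163544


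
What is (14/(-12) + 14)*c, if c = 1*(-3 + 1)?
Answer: -77/3 ≈ -25.667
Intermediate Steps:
c = -2 (c = 1*(-2) = -2)
(14/(-12) + 14)*c = (14/(-12) + 14)*(-2) = (14*(-1/12) + 14)*(-2) = (-7/6 + 14)*(-2) = (77/6)*(-2) = -77/3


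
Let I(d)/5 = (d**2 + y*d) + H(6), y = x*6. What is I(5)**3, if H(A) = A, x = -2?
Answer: -3048625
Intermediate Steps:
y = -12 (y = -2*6 = -12)
I(d) = 30 - 60*d + 5*d**2 (I(d) = 5*((d**2 - 12*d) + 6) = 5*(6 + d**2 - 12*d) = 30 - 60*d + 5*d**2)
I(5)**3 = (30 - 60*5 + 5*5**2)**3 = (30 - 300 + 5*25)**3 = (30 - 300 + 125)**3 = (-145)**3 = -3048625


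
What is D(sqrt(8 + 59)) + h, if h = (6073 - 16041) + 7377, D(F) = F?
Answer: -2591 + sqrt(67) ≈ -2582.8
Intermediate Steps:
h = -2591 (h = -9968 + 7377 = -2591)
D(sqrt(8 + 59)) + h = sqrt(8 + 59) - 2591 = sqrt(67) - 2591 = -2591 + sqrt(67)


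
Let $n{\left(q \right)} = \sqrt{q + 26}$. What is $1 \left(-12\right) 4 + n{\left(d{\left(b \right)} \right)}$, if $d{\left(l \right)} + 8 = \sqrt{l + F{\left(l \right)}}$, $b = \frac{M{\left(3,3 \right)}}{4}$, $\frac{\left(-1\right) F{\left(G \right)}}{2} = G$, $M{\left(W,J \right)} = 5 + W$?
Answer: $-48 + \sqrt{18 + i \sqrt{2}} \approx -43.754 + 0.16654 i$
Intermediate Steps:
$F{\left(G \right)} = - 2 G$
$b = 2$ ($b = \frac{5 + 3}{4} = 8 \cdot \frac{1}{4} = 2$)
$d{\left(l \right)} = -8 + \sqrt{- l}$ ($d{\left(l \right)} = -8 + \sqrt{l - 2 l} = -8 + \sqrt{- l}$)
$n{\left(q \right)} = \sqrt{26 + q}$
$1 \left(-12\right) 4 + n{\left(d{\left(b \right)} \right)} = 1 \left(-12\right) 4 + \sqrt{26 - \left(8 - \sqrt{\left(-1\right) 2}\right)} = \left(-12\right) 4 + \sqrt{26 - \left(8 - \sqrt{-2}\right)} = -48 + \sqrt{26 - \left(8 - i \sqrt{2}\right)} = -48 + \sqrt{18 + i \sqrt{2}}$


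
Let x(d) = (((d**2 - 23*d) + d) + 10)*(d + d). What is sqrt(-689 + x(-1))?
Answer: I*sqrt(755) ≈ 27.477*I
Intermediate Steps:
x(d) = 2*d*(10 + d**2 - 22*d) (x(d) = ((d**2 - 22*d) + 10)*(2*d) = (10 + d**2 - 22*d)*(2*d) = 2*d*(10 + d**2 - 22*d))
sqrt(-689 + x(-1)) = sqrt(-689 + 2*(-1)*(10 + (-1)**2 - 22*(-1))) = sqrt(-689 + 2*(-1)*(10 + 1 + 22)) = sqrt(-689 + 2*(-1)*33) = sqrt(-689 - 66) = sqrt(-755) = I*sqrt(755)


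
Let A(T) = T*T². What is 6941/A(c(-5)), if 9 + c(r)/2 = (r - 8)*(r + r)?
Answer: 631/1288408 ≈ 0.00048975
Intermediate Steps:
c(r) = -18 + 4*r*(-8 + r) (c(r) = -18 + 2*((r - 8)*(r + r)) = -18 + 2*((-8 + r)*(2*r)) = -18 + 2*(2*r*(-8 + r)) = -18 + 4*r*(-8 + r))
A(T) = T³
6941/A(c(-5)) = 6941/((-18 - 32*(-5) + 4*(-5)²)³) = 6941/((-18 + 160 + 4*25)³) = 6941/((-18 + 160 + 100)³) = 6941/(242³) = 6941/14172488 = 6941*(1/14172488) = 631/1288408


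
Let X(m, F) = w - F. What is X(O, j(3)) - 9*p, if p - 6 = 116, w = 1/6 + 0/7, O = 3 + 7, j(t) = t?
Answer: -6605/6 ≈ -1100.8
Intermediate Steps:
O = 10
w = ⅙ (w = 1*(⅙) + 0*(⅐) = ⅙ + 0 = ⅙ ≈ 0.16667)
X(m, F) = ⅙ - F
p = 122 (p = 6 + 116 = 122)
X(O, j(3)) - 9*p = (⅙ - 1*3) - 9*122 = (⅙ - 3) - 1098 = -17/6 - 1098 = -6605/6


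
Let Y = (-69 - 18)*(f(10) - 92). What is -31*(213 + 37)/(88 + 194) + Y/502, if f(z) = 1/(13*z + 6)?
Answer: -111081563/9626352 ≈ -11.539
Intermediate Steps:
f(z) = 1/(6 + 13*z)
Y = 1088457/136 (Y = (-69 - 18)*(1/(6 + 13*10) - 92) = -87*(1/(6 + 130) - 92) = -87*(1/136 - 92) = -87*(-12511/136) = 1088457/136 ≈ 8003.4)
-31*(213 + 37)/(88 + 194) + Y/502 = -31*(213 + 37)/(88 + 194) + (1088457/136)/502 = -31/(282/250) + (1088457/136)*(1/502) = -31/(282*(1/250)) + 1088457/68272 = -31/141/125 + 1088457/68272 = -31*125/141 + 1088457/68272 = -3875/141 + 1088457/68272 = -111081563/9626352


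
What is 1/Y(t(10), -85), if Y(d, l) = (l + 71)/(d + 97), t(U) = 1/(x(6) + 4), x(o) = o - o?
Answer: -389/56 ≈ -6.9464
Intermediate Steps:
x(o) = 0
t(U) = 1/4 (t(U) = 1/(0 + 4) = 1/4)
Y(d, l) = (71 + l)/(97 + d)
1/Y(t(10), -85) = 1/((71 - 85)/(97 + 1/4)) = 1/(-14/(389/4)) = 1/((4/389)*(-14)) = 1/(-56/389) = -389/56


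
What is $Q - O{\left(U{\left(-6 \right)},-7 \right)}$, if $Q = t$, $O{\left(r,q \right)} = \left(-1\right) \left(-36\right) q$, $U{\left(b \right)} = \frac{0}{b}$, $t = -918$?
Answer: $-666$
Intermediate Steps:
$U{\left(b \right)} = 0$
$O{\left(r,q \right)} = 36 q$
$Q = -918$
$Q - O{\left(U{\left(-6 \right)},-7 \right)} = -918 - 36 \left(-7\right) = -918 - -252 = -918 + 252 = -666$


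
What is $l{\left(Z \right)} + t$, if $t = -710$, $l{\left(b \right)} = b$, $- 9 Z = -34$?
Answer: $- \frac{6356}{9} \approx -706.22$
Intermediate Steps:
$Z = \frac{34}{9}$ ($Z = \left(- \frac{1}{9}\right) \left(-34\right) = \frac{34}{9} \approx 3.7778$)
$l{\left(Z \right)} + t = \frac{34}{9} - 710 = - \frac{6356}{9}$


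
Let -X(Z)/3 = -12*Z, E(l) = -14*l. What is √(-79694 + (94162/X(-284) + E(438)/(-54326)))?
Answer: 5*I*√1707535907791992254/23142876 ≈ 282.32*I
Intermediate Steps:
X(Z) = 36*Z (X(Z) = -(-36)*Z = 36*Z)
√(-79694 + (94162/X(-284) + E(438)/(-54326))) = √(-79694 + (94162/((36*(-284))) - 14*438/(-54326))) = √(-79694 + (94162/(-10224) - 6132*(-1/54326))) = √(-79694 + (94162*(-1/10224) + 3066/27163)) = √(-79694 + (-47081/5112 + 3066/27163)) = √(-79694 - 1263187811/138857256) = √(-11067353347475/138857256) = 5*I*√1707535907791992254/23142876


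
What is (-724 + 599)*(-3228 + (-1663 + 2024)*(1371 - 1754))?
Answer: 17686375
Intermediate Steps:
(-724 + 599)*(-3228 + (-1663 + 2024)*(1371 - 1754)) = -125*(-3228 + 361*(-383)) = -125*(-3228 - 138263) = -125*(-141491) = 17686375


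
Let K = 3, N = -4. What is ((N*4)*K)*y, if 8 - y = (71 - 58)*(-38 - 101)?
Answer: -87120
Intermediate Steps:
y = 1815 (y = 8 - (71 - 58)*(-38 - 101) = 8 - 13*(-139) = 8 - 1*(-1807) = 8 + 1807 = 1815)
((N*4)*K)*y = (-4*4*3)*1815 = -16*3*1815 = -48*1815 = -87120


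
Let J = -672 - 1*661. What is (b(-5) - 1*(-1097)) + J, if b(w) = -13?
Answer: -249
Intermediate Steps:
J = -1333 (J = -672 - 661 = -1333)
(b(-5) - 1*(-1097)) + J = (-13 - 1*(-1097)) - 1333 = (-13 + 1097) - 1333 = 1084 - 1333 = -249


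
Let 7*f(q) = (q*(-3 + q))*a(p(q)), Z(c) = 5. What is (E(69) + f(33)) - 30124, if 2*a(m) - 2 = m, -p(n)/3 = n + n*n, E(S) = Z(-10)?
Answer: -1876013/7 ≈ -2.6800e+5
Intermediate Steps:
E(S) = 5
p(n) = -3*n - 3*n**2 (p(n) = -3*(n + n*n) = -3*(n + n**2) = -3*n - 3*n**2)
a(m) = 1 + m/2
f(q) = q*(1 - 3*q*(1 + q)/2)*(-3 + q)/7 (f(q) = ((q*(-3 + q))*(1 + (-3*q*(1 + q))/2))/7 = ((q*(-3 + q))*(1 - 3*q*(1 + q)/2))/7 = (q*(1 - 3*q*(1 + q)/2)*(-3 + q))/7 = q*(1 - 3*q*(1 + q)/2)*(-3 + q)/7)
(E(69) + f(33)) - 30124 = (5 - 1/14*33*(-3 + 33)*(-2 + 3*33*(1 + 33))) - 30124 = (5 - 1/14*33*30*(-2 + 3*33*34)) - 30124 = (5 - 1/14*33*30*(-2 + 3366)) - 30124 = (5 - 1/14*33*30*3364) - 30124 = (5 - 1665180/7) - 30124 = -1665145/7 - 30124 = -1876013/7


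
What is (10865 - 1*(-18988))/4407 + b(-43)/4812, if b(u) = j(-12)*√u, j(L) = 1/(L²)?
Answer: 9951/1469 + I*√43/692928 ≈ 6.774 + 9.4634e-6*I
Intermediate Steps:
j(L) = L⁻²
b(u) = √u/144 (b(u) = √u/(-12)² = √u/144)
(10865 - 1*(-18988))/4407 + b(-43)/4812 = (10865 - 1*(-18988))/4407 + (√(-43)/144)/4812 = (10865 + 18988)*(1/4407) + ((I*√43)/144)*(1/4812) = 29853*(1/4407) + (I*√43/144)*(1/4812) = 9951/1469 + I*√43/692928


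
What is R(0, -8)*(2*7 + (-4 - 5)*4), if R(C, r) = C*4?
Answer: 0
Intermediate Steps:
R(C, r) = 4*C
R(0, -8)*(2*7 + (-4 - 5)*4) = (4*0)*(2*7 + (-4 - 5)*4) = 0*(14 - 9*4) = 0*(14 - 36) = 0*(-22) = 0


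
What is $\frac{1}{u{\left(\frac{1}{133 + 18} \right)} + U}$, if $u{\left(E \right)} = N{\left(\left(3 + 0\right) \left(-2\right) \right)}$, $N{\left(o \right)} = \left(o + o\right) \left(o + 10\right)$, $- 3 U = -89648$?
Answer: $\frac{3}{89504} \approx 3.3518 \cdot 10^{-5}$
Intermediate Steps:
$U = \frac{89648}{3}$ ($U = \left(- \frac{1}{3}\right) \left(-89648\right) = \frac{89648}{3} \approx 29883.0$)
$N{\left(o \right)} = 2 o \left(10 + o\right)$
$u{\left(E \right)} = -48$ ($u{\left(E \right)} = 2 \left(3 + 0\right) \left(-2\right) \left(10 + \left(3 + 0\right) \left(-2\right)\right) = 2 \cdot 3 \left(-2\right) \left(10 + 3 \left(-2\right)\right) = 2 \left(-6\right) \left(10 - 6\right) = 2 \left(-6\right) 4 = -48$)
$\frac{1}{u{\left(\frac{1}{133 + 18} \right)} + U} = \frac{1}{-48 + \frac{89648}{3}} = \frac{1}{\frac{89504}{3}} = \frac{3}{89504}$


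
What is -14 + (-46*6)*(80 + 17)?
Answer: -26786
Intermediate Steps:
-14 + (-46*6)*(80 + 17) = -14 - 276*97 = -14 - 26772 = -26786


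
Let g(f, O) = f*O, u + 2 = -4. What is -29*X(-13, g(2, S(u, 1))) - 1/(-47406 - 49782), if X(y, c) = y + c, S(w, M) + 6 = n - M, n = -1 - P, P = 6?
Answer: 115556533/97188 ≈ 1189.0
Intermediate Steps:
u = -6 (u = -2 - 4 = -6)
n = -7 (n = -1 - 1*6 = -1 - 6 = -7)
S(w, M) = -13 - M (S(w, M) = -6 + (-7 - M) = -13 - M)
g(f, O) = O*f
X(y, c) = c + y
-29*X(-13, g(2, S(u, 1))) - 1/(-47406 - 49782) = -29*((-13 - 1*1)*2 - 13) - 1/(-47406 - 49782) = -29*((-13 - 1)*2 - 13) - 1/(-97188) = -29*(-14*2 - 13) - 1*(-1/97188) = -29*(-28 - 13) + 1/97188 = -29*(-41) + 1/97188 = 1189 + 1/97188 = 115556533/97188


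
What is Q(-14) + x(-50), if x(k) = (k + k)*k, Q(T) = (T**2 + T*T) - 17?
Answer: 5375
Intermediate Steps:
Q(T) = -17 + 2*T**2 (Q(T) = (T**2 + T**2) - 17 = 2*T**2 - 17 = -17 + 2*T**2)
x(k) = 2*k**2 (x(k) = (2*k)*k = 2*k**2)
Q(-14) + x(-50) = (-17 + 2*(-14)**2) + 2*(-50)**2 = (-17 + 2*196) + 2*2500 = (-17 + 392) + 5000 = 375 + 5000 = 5375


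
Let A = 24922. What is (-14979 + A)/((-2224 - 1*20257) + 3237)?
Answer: -9943/19244 ≈ -0.51668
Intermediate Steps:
(-14979 + A)/((-2224 - 1*20257) + 3237) = (-14979 + 24922)/((-2224 - 1*20257) + 3237) = 9943/((-2224 - 20257) + 3237) = 9943/(-22481 + 3237) = 9943/(-19244) = 9943*(-1/19244) = -9943/19244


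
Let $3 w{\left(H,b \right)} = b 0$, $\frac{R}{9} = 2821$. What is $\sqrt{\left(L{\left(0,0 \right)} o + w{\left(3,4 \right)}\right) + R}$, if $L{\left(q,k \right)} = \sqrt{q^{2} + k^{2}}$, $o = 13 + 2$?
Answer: $3 \sqrt{2821} \approx 159.34$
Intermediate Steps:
$R = 25389$ ($R = 9 \cdot 2821 = 25389$)
$w{\left(H,b \right)} = 0$ ($w{\left(H,b \right)} = \frac{b 0}{3} = \frac{1}{3} \cdot 0 = 0$)
$o = 15$
$L{\left(q,k \right)} = \sqrt{k^{2} + q^{2}}$
$\sqrt{\left(L{\left(0,0 \right)} o + w{\left(3,4 \right)}\right) + R} = \sqrt{\left(\sqrt{0^{2} + 0^{2}} \cdot 15 + 0\right) + 25389} = \sqrt{\left(\sqrt{0 + 0} \cdot 15 + 0\right) + 25389} = \sqrt{\left(\sqrt{0} \cdot 15 + 0\right) + 25389} = \sqrt{\left(0 \cdot 15 + 0\right) + 25389} = \sqrt{\left(0 + 0\right) + 25389} = \sqrt{0 + 25389} = \sqrt{25389} = 3 \sqrt{2821}$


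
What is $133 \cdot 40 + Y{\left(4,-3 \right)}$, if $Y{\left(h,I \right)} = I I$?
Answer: $5329$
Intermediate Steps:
$Y{\left(h,I \right)} = I^{2}$
$133 \cdot 40 + Y{\left(4,-3 \right)} = 133 \cdot 40 + \left(-3\right)^{2} = 5320 + 9 = 5329$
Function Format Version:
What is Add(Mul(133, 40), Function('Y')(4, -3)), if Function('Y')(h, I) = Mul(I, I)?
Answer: 5329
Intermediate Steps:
Function('Y')(h, I) = Pow(I, 2)
Add(Mul(133, 40), Function('Y')(4, -3)) = Add(Mul(133, 40), Pow(-3, 2)) = Add(5320, 9) = 5329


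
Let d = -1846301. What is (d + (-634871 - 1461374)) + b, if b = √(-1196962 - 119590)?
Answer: -3942546 + 2*I*√329138 ≈ -3.9425e+6 + 1147.4*I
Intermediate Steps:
b = 2*I*√329138 (b = √(-1316552) = 2*I*√329138 ≈ 1147.4*I)
(d + (-634871 - 1461374)) + b = (-1846301 + (-634871 - 1461374)) + 2*I*√329138 = (-1846301 - 2096245) + 2*I*√329138 = -3942546 + 2*I*√329138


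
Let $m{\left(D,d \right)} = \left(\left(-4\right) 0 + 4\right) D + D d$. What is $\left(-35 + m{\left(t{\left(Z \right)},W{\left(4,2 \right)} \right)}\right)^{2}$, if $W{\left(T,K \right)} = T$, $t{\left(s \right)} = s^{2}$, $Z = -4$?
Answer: $8649$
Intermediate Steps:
$m{\left(D,d \right)} = 4 D + D d$ ($m{\left(D,d \right)} = \left(0 + 4\right) D + D d = 4 D + D d$)
$\left(-35 + m{\left(t{\left(Z \right)},W{\left(4,2 \right)} \right)}\right)^{2} = \left(-35 + \left(-4\right)^{2} \left(4 + 4\right)\right)^{2} = \left(-35 + 16 \cdot 8\right)^{2} = \left(-35 + 128\right)^{2} = 93^{2} = 8649$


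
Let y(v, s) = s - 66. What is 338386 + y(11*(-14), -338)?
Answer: 337982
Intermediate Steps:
y(v, s) = -66 + s
338386 + y(11*(-14), -338) = 338386 + (-66 - 338) = 338386 - 404 = 337982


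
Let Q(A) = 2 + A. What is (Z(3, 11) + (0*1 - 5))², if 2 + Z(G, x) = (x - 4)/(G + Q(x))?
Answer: 11025/256 ≈ 43.066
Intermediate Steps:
Z(G, x) = -2 + (-4 + x)/(2 + G + x) (Z(G, x) = -2 + (x - 4)/(G + (2 + x)) = -2 + (-4 + x)/(2 + G + x))
(Z(3, 11) + (0*1 - 5))² = ((-8 - 1*11 - 2*3)/(2 + 3 + 11) + (0*1 - 5))² = ((-8 - 11 - 6)/16 + (0 - 5))² = ((1/16)*(-25) - 5)² = (-25/16 - 5)² = (-105/16)² = 11025/256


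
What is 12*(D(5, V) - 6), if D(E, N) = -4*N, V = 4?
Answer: -264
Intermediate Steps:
12*(D(5, V) - 6) = 12*(-4*4 - 6) = 12*(-16 - 6) = 12*(-22) = -264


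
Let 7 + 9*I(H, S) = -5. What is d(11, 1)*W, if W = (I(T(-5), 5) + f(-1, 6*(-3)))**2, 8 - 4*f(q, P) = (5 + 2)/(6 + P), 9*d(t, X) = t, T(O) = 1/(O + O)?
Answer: 1859/2304 ≈ 0.80686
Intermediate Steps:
T(O) = 1/(2*O)
I(H, S) = -4/3 (I(H, S) = -7/9 + (1/9)*(-5) = -7/9 - 5/9 = -4/3)
d(t, X) = t/9
f(q, P) = 2 - 7/(4*(6 + P)) (f(q, P) = 2 - (5 + 2)/(4*(6 + P)) = 2 - 7/(4*(6 + P)))
W = 169/256 (W = (-4/3 + (41 + 8*(6*(-3)))/(4*(6 + 6*(-3))))**2 = (-4/3 + (41 + 8*(-18))/(4*(6 - 18)))**2 = (-4/3 + (1/4)*(41 - 144)/(-12))**2 = (-4/3 + (1/4)*(-1/12)*(-103))**2 = (-4/3 + 103/48)**2 = (13/16)**2 = 169/256 ≈ 0.66016)
d(11, 1)*W = ((1/9)*11)*(169/256) = (11/9)*(169/256) = 1859/2304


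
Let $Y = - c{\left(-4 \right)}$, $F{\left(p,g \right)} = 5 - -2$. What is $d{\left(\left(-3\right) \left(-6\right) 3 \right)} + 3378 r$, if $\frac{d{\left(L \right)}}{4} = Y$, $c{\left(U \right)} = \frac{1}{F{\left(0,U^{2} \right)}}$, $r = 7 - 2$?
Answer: $\frac{118226}{7} \approx 16889.0$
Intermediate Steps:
$r = 5$
$F{\left(p,g \right)} = 7$ ($F{\left(p,g \right)} = 5 + 2 = 7$)
$c{\left(U \right)} = \frac{1}{7}$
$Y = - \frac{1}{7}$ ($Y = \left(-1\right) \frac{1}{7} = - \frac{1}{7} \approx -0.14286$)
$d{\left(L \right)} = - \frac{4}{7}$ ($d{\left(L \right)} = 4 \left(- \frac{1}{7}\right) = - \frac{4}{7}$)
$d{\left(\left(-3\right) \left(-6\right) 3 \right)} + 3378 r = - \frac{4}{7} + 3378 \cdot 5 = - \frac{4}{7} + 16890 = \frac{118226}{7}$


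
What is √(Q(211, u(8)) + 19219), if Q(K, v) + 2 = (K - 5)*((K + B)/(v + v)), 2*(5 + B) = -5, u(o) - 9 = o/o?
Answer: √2131305/10 ≈ 145.99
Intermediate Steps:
u(o) = 10 (u(o) = 9 + o/o = 9 + 1 = 10)
B = -15/2 (B = -5 + (½)*(-5) = -5 - 5/2 = -15/2 ≈ -7.5000)
Q(K, v) = -2 + (-5 + K)*(-15/2 + K)/(2*v) (Q(K, v) = -2 + (K - 5)*((K - 15/2)/(v + v)) = -2 + (-5 + K)*((-15/2 + K)/((2*v))) = -2 + (-5 + K)*((-15/2 + K)*(1/(2*v))) = -2 + (-5 + K)*((-15/2 + K)/(2*v)) = -2 + (-5 + K)*(-15/2 + K)/(2*v))
√(Q(211, u(8)) + 19219) = √((¼)*(75 - 25*211 - 8*10 + 2*211²)/10 + 19219) = √((¼)*(⅒)*(75 - 5275 - 80 + 2*44521) + 19219) = √((¼)*(⅒)*(75 - 5275 - 80 + 89042) + 19219) = √((¼)*(⅒)*83762 + 19219) = √(41881/20 + 19219) = √(426261/20) = √2131305/10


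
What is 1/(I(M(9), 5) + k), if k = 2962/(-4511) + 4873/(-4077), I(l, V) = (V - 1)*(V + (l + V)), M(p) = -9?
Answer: 18391347/39507211 ≈ 0.46552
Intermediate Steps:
I(l, V) = (-1 + V)*(l + 2*V) (I(l, V) = (-1 + V)*(V + (V + l)) = (-1 + V)*(l + 2*V))
k = -34058177/18391347 (k = 2962*(-1/4511) + 4873*(-1/4077) = -2962/4511 - 4873/4077 = -34058177/18391347 ≈ -1.8519)
1/(I(M(9), 5) + k) = 1/((-1*(-9) - 2*5 + 2*5**2 + 5*(-9)) - 34058177/18391347) = 1/((9 - 10 + 2*25 - 45) - 34058177/18391347) = 1/((9 - 10 + 50 - 45) - 34058177/18391347) = 1/(4 - 34058177/18391347) = 1/(39507211/18391347) = 18391347/39507211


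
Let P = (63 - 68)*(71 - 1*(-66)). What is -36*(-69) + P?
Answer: 1799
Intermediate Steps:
P = -685 (P = -5*(71 + 66) = -5*137 = -685)
-36*(-69) + P = -36*(-69) - 685 = 2484 - 685 = 1799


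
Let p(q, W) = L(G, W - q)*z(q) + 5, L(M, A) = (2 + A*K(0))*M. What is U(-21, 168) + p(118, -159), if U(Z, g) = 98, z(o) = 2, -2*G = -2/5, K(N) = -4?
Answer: 547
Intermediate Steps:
G = 1/5 (G = -(-1)/5 = -1/2*(-2/5) = 1/5 ≈ 0.20000)
L(M, A) = M*(2 - 4*A) (L(M, A) = (2 + A*(-4))*M = (2 - 4*A)*M = M*(2 - 4*A))
p(q, W) = 29/5 - 8*W/5 + 8*q/5 (p(q, W) = (2*(1/5)*(1 - 2*(W - q)))*2 + 5 = (2*(1/5)*(1 + (-2*W + 2*q)))*2 + 5 = (2*(1/5)*(1 - 2*W + 2*q))*2 + 5 = (2/5 - 4*W/5 + 4*q/5)*2 + 5 = (4/5 - 8*W/5 + 8*q/5) + 5 = 29/5 - 8*W/5 + 8*q/5)
U(-21, 168) + p(118, -159) = 98 + (29/5 - 8/5*(-159) + (8/5)*118) = 98 + (29/5 + 1272/5 + 944/5) = 98 + 449 = 547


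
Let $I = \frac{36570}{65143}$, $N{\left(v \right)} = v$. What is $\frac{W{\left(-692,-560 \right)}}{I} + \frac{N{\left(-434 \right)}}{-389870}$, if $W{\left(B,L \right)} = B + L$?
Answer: $- \frac{1589870274697}{712877295} \approx -2230.2$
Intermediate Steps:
$I = \frac{36570}{65143}$ ($I = 36570 \cdot \frac{1}{65143} = \frac{36570}{65143} \approx 0.56138$)
$\frac{W{\left(-692,-560 \right)}}{I} + \frac{N{\left(-434 \right)}}{-389870} = \frac{-692 - 560}{\frac{36570}{65143}} - \frac{434}{-389870} = \left(-1252\right) \frac{65143}{36570} - - \frac{217}{194935} = - \frac{40779518}{18285} + \frac{217}{194935} = - \frac{1589870274697}{712877295}$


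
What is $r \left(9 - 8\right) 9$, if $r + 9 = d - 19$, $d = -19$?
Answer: $-423$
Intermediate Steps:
$r = -47$ ($r = -9 - 38 = -47$)
$r \left(9 - 8\right) 9 = - 47 \left(9 - 8\right) 9 = - 47 \cdot 1 \cdot 9 = \left(-47\right) 9 = -423$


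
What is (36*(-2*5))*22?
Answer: -7920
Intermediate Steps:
(36*(-2*5))*22 = (36*(-10))*22 = -360*22 = -7920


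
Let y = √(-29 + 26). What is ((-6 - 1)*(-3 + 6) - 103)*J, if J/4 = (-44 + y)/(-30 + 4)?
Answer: -10912/13 + 248*I*√3/13 ≈ -839.38 + 33.042*I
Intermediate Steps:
y = I*√3 (y = √(-3) = I*√3 ≈ 1.732*I)
J = 88/13 - 2*I*√3/13 (J = 4*((-44 + I*√3)/(-30 + 4)) = 4*((-44 + I*√3)/(-26)) = 4*((-44 + I*√3)*(-1/26)) = 4*(22/13 - I*√3/26) = 88/13 - 2*I*√3/13 ≈ 6.7692 - 0.26647*I)
((-6 - 1)*(-3 + 6) - 103)*J = ((-6 - 1)*(-3 + 6) - 103)*(88/13 - 2*I*√3/13) = (-7*3 - 103)*(88/13 - 2*I*√3/13) = (-21 - 103)*(88/13 - 2*I*√3/13) = -124*(88/13 - 2*I*√3/13) = -10912/13 + 248*I*√3/13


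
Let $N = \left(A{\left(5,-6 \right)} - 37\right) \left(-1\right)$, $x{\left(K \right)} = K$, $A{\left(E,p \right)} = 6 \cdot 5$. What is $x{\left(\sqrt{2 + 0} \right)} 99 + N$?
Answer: $7 + 99 \sqrt{2} \approx 147.01$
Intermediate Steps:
$A{\left(E,p \right)} = 30$
$N = 7$ ($N = \left(30 - 37\right) \left(-1\right) = \left(-7\right) \left(-1\right) = 7$)
$x{\left(\sqrt{2 + 0} \right)} 99 + N = \sqrt{2 + 0} \cdot 99 + 7 = \sqrt{2} \cdot 99 + 7 = 99 \sqrt{2} + 7 = 7 + 99 \sqrt{2}$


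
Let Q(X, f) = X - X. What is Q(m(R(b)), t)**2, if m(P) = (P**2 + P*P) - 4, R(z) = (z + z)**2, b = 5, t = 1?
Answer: 0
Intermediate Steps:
R(z) = 4*z**2 (R(z) = (2*z)**2 = 4*z**2)
m(P) = -4 + 2*P**2 (m(P) = (P**2 + P**2) - 4 = 2*P**2 - 4 = -4 + 2*P**2)
Q(X, f) = 0
Q(m(R(b)), t)**2 = 0**2 = 0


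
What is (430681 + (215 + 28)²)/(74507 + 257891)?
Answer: 244865/166199 ≈ 1.4733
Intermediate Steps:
(430681 + (215 + 28)²)/(74507 + 257891) = (430681 + 243²)/332398 = (430681 + 59049)*(1/332398) = 489730*(1/332398) = 244865/166199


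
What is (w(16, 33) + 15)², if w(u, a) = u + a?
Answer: 4096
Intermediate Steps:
w(u, a) = a + u
(w(16, 33) + 15)² = ((33 + 16) + 15)² = (49 + 15)² = 64² = 4096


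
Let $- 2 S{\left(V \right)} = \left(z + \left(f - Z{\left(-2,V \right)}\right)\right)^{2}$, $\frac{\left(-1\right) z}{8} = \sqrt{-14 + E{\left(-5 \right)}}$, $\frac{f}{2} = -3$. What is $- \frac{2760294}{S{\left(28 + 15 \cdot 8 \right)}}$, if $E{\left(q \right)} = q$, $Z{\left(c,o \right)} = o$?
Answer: $\frac{1380147}{\left(77 + 4 i \sqrt{19}\right)^{2}} \approx 199.83 - 95.387 i$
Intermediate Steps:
$f = -6$ ($f = 2 \left(-3\right) = -6$)
$z = - 8 i \sqrt{19}$ ($z = - 8 \sqrt{-14 - 5} = - 8 \sqrt{-19} = - 8 i \sqrt{19} \approx - 34.871 i$)
$S{\left(V \right)} = - \frac{\left(-6 - V - 8 i \sqrt{19}\right)^{2}}{2}$ ($S{\left(V \right)} = - \frac{\left(- 8 i \sqrt{19} - \left(6 + V\right)\right)^{2}}{2} = - \frac{\left(-6 - V - 8 i \sqrt{19}\right)^{2}}{2}$)
$- \frac{2760294}{S{\left(28 + 15 \cdot 8 \right)}} = - \frac{2760294}{\left(- \frac{1}{2}\right) \left(6 + \left(28 + 15 \cdot 8\right) + 8 i \sqrt{19}\right)^{2}} = - \frac{2760294}{\left(- \frac{1}{2}\right) \left(6 + \left(28 + 120\right) + 8 i \sqrt{19}\right)^{2}} = - \frac{2760294}{\left(- \frac{1}{2}\right) \left(6 + 148 + 8 i \sqrt{19}\right)^{2}} = - \frac{2760294}{\left(- \frac{1}{2}\right) \left(154 + 8 i \sqrt{19}\right)^{2}} = - 2760294 \left(- \frac{2}{\left(154 + 8 i \sqrt{19}\right)^{2}}\right) = \frac{5520588}{\left(154 + 8 i \sqrt{19}\right)^{2}}$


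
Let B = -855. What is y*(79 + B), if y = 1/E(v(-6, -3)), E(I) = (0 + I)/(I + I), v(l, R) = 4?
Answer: -1552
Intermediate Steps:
E(I) = ½ (E(I) = I/((2*I)) = I*(1/(2*I)) = ½)
y = 2 (y = 1/(½) = 2)
y*(79 + B) = 2*(79 - 855) = 2*(-776) = -1552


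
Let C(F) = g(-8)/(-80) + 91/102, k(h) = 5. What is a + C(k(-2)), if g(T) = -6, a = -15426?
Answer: -31467067/2040 ≈ -15425.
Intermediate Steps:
C(F) = 1973/2040 (C(F) = -6/(-80) + 91/102 = -6*(-1/80) + 91*(1/102) = 3/40 + 91/102 = 1973/2040)
a + C(k(-2)) = -15426 + 1973/2040 = -31467067/2040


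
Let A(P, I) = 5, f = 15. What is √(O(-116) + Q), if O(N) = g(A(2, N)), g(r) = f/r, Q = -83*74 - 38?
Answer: I*√6177 ≈ 78.594*I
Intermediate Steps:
Q = -6180 (Q = -6142 - 38 = -6180)
g(r) = 15/r
O(N) = 3 (O(N) = 15/5 = 15*(⅕) = 3)
√(O(-116) + Q) = √(3 - 6180) = √(-6177) = I*√6177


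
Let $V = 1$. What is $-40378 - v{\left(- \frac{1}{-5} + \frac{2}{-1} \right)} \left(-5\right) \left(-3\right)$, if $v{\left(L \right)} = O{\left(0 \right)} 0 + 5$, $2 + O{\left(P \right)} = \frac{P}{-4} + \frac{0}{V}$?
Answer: $-40453$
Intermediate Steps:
$O{\left(P \right)} = -2 - \frac{P}{4}$ ($O{\left(P \right)} = -2 + \left(\frac{P}{-4} + \frac{0}{1}\right) = -2 + \left(P \left(- \frac{1}{4}\right) + 0 \cdot 1\right) = -2 + \left(- \frac{P}{4} + 0\right) = -2 - \frac{P}{4}$)
$v{\left(L \right)} = 5$ ($v{\left(L \right)} = \left(-2 - 0\right) 0 + 5 = \left(-2 + 0\right) 0 + 5 = \left(-2\right) 0 + 5 = 0 + 5 = 5$)
$-40378 - v{\left(- \frac{1}{-5} + \frac{2}{-1} \right)} \left(-5\right) \left(-3\right) = -40378 - 5 \left(-5\right) \left(-3\right) = -40378 - \left(-25\right) \left(-3\right) = -40378 - 75 = -40453$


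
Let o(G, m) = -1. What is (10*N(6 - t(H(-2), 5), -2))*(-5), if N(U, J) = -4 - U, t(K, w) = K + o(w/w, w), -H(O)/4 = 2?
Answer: 950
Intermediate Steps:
H(O) = -8 (H(O) = -4*2 = -8)
t(K, w) = -1 + K (t(K, w) = K - 1 = -1 + K)
(10*N(6 - t(H(-2), 5), -2))*(-5) = (10*(-4 - (6 - (-1 - 8))))*(-5) = (10*(-4 - (6 - 1*(-9))))*(-5) = (10*(-4 - (6 + 9)))*(-5) = (10*(-4 - 1*15))*(-5) = (10*(-4 - 15))*(-5) = (10*(-19))*(-5) = -190*(-5) = 950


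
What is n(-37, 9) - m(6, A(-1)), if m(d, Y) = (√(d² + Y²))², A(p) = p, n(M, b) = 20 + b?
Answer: -8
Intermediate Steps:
m(d, Y) = Y² + d² (m(d, Y) = (√(Y² + d²))² = Y² + d²)
n(-37, 9) - m(6, A(-1)) = (20 + 9) - ((-1)² + 6²) = 29 - (1 + 36) = 29 - 1*37 = 29 - 37 = -8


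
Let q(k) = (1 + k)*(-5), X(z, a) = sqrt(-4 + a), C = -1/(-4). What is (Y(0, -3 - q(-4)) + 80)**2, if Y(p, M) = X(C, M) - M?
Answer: (98 + I*sqrt(22))**2 ≈ 9582.0 + 919.32*I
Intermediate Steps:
C = 1/4 (C = -1*(-1/4) = 1/4 ≈ 0.25000)
q(k) = -5 - 5*k
Y(p, M) = sqrt(-4 + M) - M
(Y(0, -3 - q(-4)) + 80)**2 = ((sqrt(-4 + (-3 - (-5 - 5*(-4)))) - (-3 - (-5 - 5*(-4)))) + 80)**2 = ((sqrt(-4 + (-3 - (-5 + 20))) - (-3 - (-5 + 20))) + 80)**2 = ((sqrt(-4 + (-3 - 1*15)) - (-3 - 1*15)) + 80)**2 = ((sqrt(-4 + (-3 - 15)) - (-3 - 15)) + 80)**2 = ((sqrt(-4 - 18) - 1*(-18)) + 80)**2 = ((sqrt(-22) + 18) + 80)**2 = ((I*sqrt(22) + 18) + 80)**2 = ((18 + I*sqrt(22)) + 80)**2 = (98 + I*sqrt(22))**2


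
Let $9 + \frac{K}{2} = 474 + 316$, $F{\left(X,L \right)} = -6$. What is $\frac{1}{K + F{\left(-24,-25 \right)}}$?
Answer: $\frac{1}{1556} \approx 0.00064267$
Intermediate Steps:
$K = 1562$ ($K = -18 + 2 \left(474 + 316\right) = -18 + 2 \cdot 790 = -18 + 1580 = 1562$)
$\frac{1}{K + F{\left(-24,-25 \right)}} = \frac{1}{1562 - 6} = \frac{1}{1556}$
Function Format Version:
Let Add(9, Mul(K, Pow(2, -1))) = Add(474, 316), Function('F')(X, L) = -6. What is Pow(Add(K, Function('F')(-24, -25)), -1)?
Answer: Rational(1, 1556) ≈ 0.00064267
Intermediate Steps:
K = 1562 (K = Add(-18, Mul(2, Add(474, 316))) = Add(-18, Mul(2, 790)) = Add(-18, 1580) = 1562)
Pow(Add(K, Function('F')(-24, -25)), -1) = Pow(Add(1562, -6), -1) = Pow(1556, -1) = Rational(1, 1556)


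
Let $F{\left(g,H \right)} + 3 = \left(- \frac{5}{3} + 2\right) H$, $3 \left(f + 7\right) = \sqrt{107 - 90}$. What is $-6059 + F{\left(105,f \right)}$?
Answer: $- \frac{18193}{3} + \frac{\sqrt{17}}{9} \approx -6063.9$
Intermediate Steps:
$f = -7 + \frac{\sqrt{17}}{3}$ ($f = -7 + \frac{\sqrt{107 - 90}}{3} = -7 + \frac{\sqrt{17}}{3} \approx -5.6256$)
$F{\left(g,H \right)} = -3 + \frac{H}{3}$ ($F{\left(g,H \right)} = -3 + \left(- \frac{5}{3} + 2\right) H = -3 + \frac{H}{3}$)
$-6059 + F{\left(105,f \right)} = -6059 - \left(3 - \frac{-7 + \frac{\sqrt{17}}{3}}{3}\right) = -6059 - \left(\frac{16}{3} - \frac{\sqrt{17}}{9}\right) = - \frac{18193}{3} + \frac{\sqrt{17}}{9}$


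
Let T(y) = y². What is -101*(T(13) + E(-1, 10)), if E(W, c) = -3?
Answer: -16766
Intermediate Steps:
-101*(T(13) + E(-1, 10)) = -101*(13² - 3) = -101*(169 - 3) = -101*166 = -1*16766 = -16766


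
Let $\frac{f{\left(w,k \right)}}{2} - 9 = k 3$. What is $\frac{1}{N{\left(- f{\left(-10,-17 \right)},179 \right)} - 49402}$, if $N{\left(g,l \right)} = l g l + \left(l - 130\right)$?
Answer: $\frac{1}{2642091} \approx 3.7849 \cdot 10^{-7}$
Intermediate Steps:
$f{\left(w,k \right)} = 18 + 6 k$ ($f{\left(w,k \right)} = 18 + 2 k 3 = 18 + 2 \cdot 3 k = 18 + 6 k$)
$N{\left(g,l \right)} = -130 + l + g l^{2}$ ($N{\left(g,l \right)} = g l l + \left(l - 130\right) = g l^{2} + \left(-130 + l\right) = -130 + l + g l^{2}$)
$\frac{1}{N{\left(- f{\left(-10,-17 \right)},179 \right)} - 49402} = \frac{1}{\left(-130 + 179 + - (18 + 6 \left(-17\right)) 179^{2}\right) - 49402} = \frac{1}{\left(-130 + 179 + - (18 - 102) 32041\right) - 49402} = \frac{1}{\left(-130 + 179 + \left(-1\right) \left(-84\right) 32041\right) - 49402} = \frac{1}{\left(-130 + 179 + 84 \cdot 32041\right) - 49402} = \frac{1}{\left(-130 + 179 + 2691444\right) - 49402} = \frac{1}{2691493 - 49402} = \frac{1}{2642091}$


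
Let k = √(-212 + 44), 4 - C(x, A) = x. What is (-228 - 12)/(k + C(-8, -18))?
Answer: -120/13 + 20*I*√42/13 ≈ -9.2308 + 9.9704*I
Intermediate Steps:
C(x, A) = 4 - x
k = 2*I*√42 (k = √(-168) = 2*I*√42 ≈ 12.961*I)
(-228 - 12)/(k + C(-8, -18)) = (-228 - 12)/(2*I*√42 + (4 - 1*(-8))) = -240/(2*I*√42 + (4 + 8)) = -240/(2*I*√42 + 12) = -240/(12 + 2*I*√42)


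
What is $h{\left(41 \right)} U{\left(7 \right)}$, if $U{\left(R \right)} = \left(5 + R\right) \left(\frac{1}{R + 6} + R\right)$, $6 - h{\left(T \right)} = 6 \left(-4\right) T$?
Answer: $\frac{1092960}{13} \approx 84074.0$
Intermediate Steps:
$h{\left(T \right)} = 6 + 24 T$ ($h{\left(T \right)} = 6 - 6 \left(-4\right) T = 6 - - 24 T = 6 + 24 T$)
$U{\left(R \right)} = \left(5 + R\right) \left(R + \frac{1}{6 + R}\right)$ ($U{\left(R \right)} = \left(5 + R\right) \left(\frac{1}{6 + R} + R\right) = \left(5 + R\right) \left(R + \frac{1}{6 + R}\right)$)
$h{\left(41 \right)} U{\left(7 \right)} = \left(6 + 24 \cdot 41\right) \frac{5 + 7^{3} + 11 \cdot 7^{2} + 31 \cdot 7}{6 + 7} = \left(6 + 984\right) \frac{5 + 343 + 11 \cdot 49 + 217}{13} = 990 \frac{5 + 343 + 539 + 217}{13} = 990 \cdot \frac{1}{13} \cdot 1104 = 990 \cdot \frac{1104}{13} = \frac{1092960}{13}$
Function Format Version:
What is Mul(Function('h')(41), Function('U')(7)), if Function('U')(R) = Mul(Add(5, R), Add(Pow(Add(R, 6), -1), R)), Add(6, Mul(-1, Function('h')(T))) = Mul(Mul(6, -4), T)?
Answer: Rational(1092960, 13) ≈ 84074.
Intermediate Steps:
Function('h')(T) = Add(6, Mul(24, T)) (Function('h')(T) = Add(6, Mul(-1, Mul(Mul(6, -4), T))) = Add(6, Mul(-1, Mul(-24, T))) = Add(6, Mul(24, T)))
Function('U')(R) = Mul(Add(5, R), Add(R, Pow(Add(6, R), -1))) (Function('U')(R) = Mul(Add(5, R), Add(Pow(Add(6, R), -1), R)) = Mul(Add(5, R), Add(R, Pow(Add(6, R), -1))))
Mul(Function('h')(41), Function('U')(7)) = Mul(Add(6, Mul(24, 41)), Mul(Pow(Add(6, 7), -1), Add(5, Pow(7, 3), Mul(11, Pow(7, 2)), Mul(31, 7)))) = Mul(Add(6, 984), Mul(Pow(13, -1), Add(5, 343, Mul(11, 49), 217))) = Mul(990, Mul(Rational(1, 13), Add(5, 343, 539, 217))) = Mul(990, Mul(Rational(1, 13), 1104)) = Mul(990, Rational(1104, 13)) = Rational(1092960, 13)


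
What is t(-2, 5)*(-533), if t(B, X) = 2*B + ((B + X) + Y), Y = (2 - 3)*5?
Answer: 3198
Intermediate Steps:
Y = -5 (Y = -1*5 = -5)
t(B, X) = -5 + X + 3*B (t(B, X) = 2*B + ((B + X) - 5) = 2*B + (-5 + B + X) = -5 + X + 3*B)
t(-2, 5)*(-533) = (-5 + 5 + 3*(-2))*(-533) = (-5 + 5 - 6)*(-533) = -6*(-533) = 3198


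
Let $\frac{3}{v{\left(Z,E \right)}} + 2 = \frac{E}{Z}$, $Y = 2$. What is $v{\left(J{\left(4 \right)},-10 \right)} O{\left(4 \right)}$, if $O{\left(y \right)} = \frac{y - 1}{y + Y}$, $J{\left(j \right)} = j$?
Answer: $- \frac{1}{3} \approx -0.33333$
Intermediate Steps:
$v{\left(Z,E \right)} = \frac{3}{-2 + \frac{E}{Z}}$
$O{\left(y \right)} = \frac{-1 + y}{2 + y}$ ($O{\left(y \right)} = \frac{y - 1}{y + 2} = \frac{-1 + y}{2 + y}$)
$v{\left(J{\left(4 \right)},-10 \right)} O{\left(4 \right)} = 3 \cdot 4 \frac{1}{-10 - 8} \frac{-1 + 4}{2 + 4} = 3 \cdot 4 \frac{1}{-10 - 8} \cdot \frac{1}{6} \cdot 3 = 3 \cdot 4 \frac{1}{-18} \cdot \frac{1}{6} \cdot 3 = 3 \cdot 4 \left(- \frac{1}{18}\right) \frac{1}{2} = \left(- \frac{2}{3}\right) \frac{1}{2} = - \frac{1}{3}$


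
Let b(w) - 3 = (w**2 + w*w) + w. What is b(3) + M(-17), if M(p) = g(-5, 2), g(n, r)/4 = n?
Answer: 4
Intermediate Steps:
g(n, r) = 4*n
M(p) = -20 (M(p) = 4*(-5) = -20)
b(w) = 3 + w + 2*w**2 (b(w) = 3 + ((w**2 + w*w) + w) = 3 + ((w**2 + w**2) + w) = 3 + (2*w**2 + w) = 3 + (w + 2*w**2) = 3 + w + 2*w**2)
b(3) + M(-17) = (3 + 3 + 2*3**2) - 20 = (3 + 3 + 2*9) - 20 = (3 + 3 + 18) - 20 = 24 - 20 = 4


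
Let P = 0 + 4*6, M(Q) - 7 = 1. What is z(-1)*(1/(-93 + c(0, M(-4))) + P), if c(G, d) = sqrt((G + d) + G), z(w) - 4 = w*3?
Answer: 207291/8641 - 2*sqrt(2)/8641 ≈ 23.989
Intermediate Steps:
z(w) = 4 + 3*w (z(w) = 4 + w*3 = 4 + 3*w)
M(Q) = 8 (M(Q) = 7 + 1 = 8)
c(G, d) = sqrt(d + 2*G)
P = 24 (P = 0 + 24 = 24)
z(-1)*(1/(-93 + c(0, M(-4))) + P) = (4 + 3*(-1))*(1/(-93 + sqrt(8 + 2*0)) + 24) = (4 - 3)*(1/(-93 + sqrt(8 + 0)) + 24) = 1*(1/(-93 + sqrt(8)) + 24) = 1*(1/(-93 + 2*sqrt(2)) + 24) = 1*(24 + 1/(-93 + 2*sqrt(2))) = 24 + 1/(-93 + 2*sqrt(2))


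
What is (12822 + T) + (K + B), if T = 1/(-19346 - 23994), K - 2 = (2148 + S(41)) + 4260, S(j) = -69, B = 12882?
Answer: 1388830299/43340 ≈ 32045.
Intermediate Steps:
K = 6341 (K = 2 + ((2148 - 69) + 4260) = 2 + (2079 + 4260) = 2 + 6339 = 6341)
T = -1/43340 (T = 1/(-43340) = -1/43340 ≈ -2.3073e-5)
(12822 + T) + (K + B) = (12822 - 1/43340) + (6341 + 12882) = 555705479/43340 + 19223 = 1388830299/43340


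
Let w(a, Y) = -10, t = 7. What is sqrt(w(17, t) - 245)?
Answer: I*sqrt(255) ≈ 15.969*I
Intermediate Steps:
sqrt(w(17, t) - 245) = sqrt(-10 - 245) = sqrt(-255) = I*sqrt(255)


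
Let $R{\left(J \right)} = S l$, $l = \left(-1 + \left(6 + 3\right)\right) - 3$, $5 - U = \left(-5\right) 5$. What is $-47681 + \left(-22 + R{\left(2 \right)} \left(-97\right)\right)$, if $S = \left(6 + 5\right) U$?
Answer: $-207753$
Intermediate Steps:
$U = 30$ ($U = 5 - \left(-5\right) 5 = 5 - -25 = 5 + 25 = 30$)
$l = 5$ ($l = \left(-1 + 9\right) - 3 = 8 - 3 = 5$)
$S = 330$ ($S = \left(6 + 5\right) 30 = 11 \cdot 30 = 330$)
$R{\left(J \right)} = 1650$ ($R{\left(J \right)} = 330 \cdot 5 = 1650$)
$-47681 + \left(-22 + R{\left(2 \right)} \left(-97\right)\right) = -47681 + \left(-22 + 1650 \left(-97\right)\right) = -47681 - 160072 = -207753$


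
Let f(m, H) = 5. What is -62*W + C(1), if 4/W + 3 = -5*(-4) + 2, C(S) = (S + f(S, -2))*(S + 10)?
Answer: 1006/19 ≈ 52.947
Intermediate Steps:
C(S) = (5 + S)*(10 + S) (C(S) = (S + 5)*(S + 10) = (5 + S)*(10 + S))
W = 4/19 (W = 4/(-3 + (-5*(-4) + 2)) = 4/(-3 + (20 + 2)) = 4/(-3 + 22) = 4/19 ≈ 0.21053)
-62*W + C(1) = -62*4/19 + (50 + 1**2 + 15*1) = -248/19 + (50 + 1 + 15) = -248/19 + 66 = 1006/19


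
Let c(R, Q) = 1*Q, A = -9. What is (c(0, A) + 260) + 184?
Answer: 435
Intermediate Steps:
c(R, Q) = Q
(c(0, A) + 260) + 184 = (-9 + 260) + 184 = 251 + 184 = 435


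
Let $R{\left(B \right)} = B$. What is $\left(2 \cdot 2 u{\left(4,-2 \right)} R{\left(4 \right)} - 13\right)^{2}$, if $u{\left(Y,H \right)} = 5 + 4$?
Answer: $17161$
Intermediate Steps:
$u{\left(Y,H \right)} = 9$
$\left(2 \cdot 2 u{\left(4,-2 \right)} R{\left(4 \right)} - 13\right)^{2} = \left(2 \cdot 2 \cdot 9 \cdot 4 - 13\right)^{2} = \left(4 \cdot 9 \cdot 4 - 13\right)^{2} = \left(36 \cdot 4 - 13\right)^{2} = \left(144 - 13\right)^{2} = 131^{2} = 17161$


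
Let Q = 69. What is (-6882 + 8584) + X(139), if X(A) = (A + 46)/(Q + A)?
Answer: 354201/208 ≈ 1702.9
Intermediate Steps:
X(A) = (46 + A)/(69 + A) (X(A) = (A + 46)/(69 + A) = (46 + A)/(69 + A))
(-6882 + 8584) + X(139) = (-6882 + 8584) + (46 + 139)/(69 + 139) = 1702 + 185/208 = 354201/208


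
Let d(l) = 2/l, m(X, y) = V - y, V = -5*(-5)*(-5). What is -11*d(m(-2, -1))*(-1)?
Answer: -11/62 ≈ -0.17742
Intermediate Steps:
V = -125 (V = 25*(-5) = -125)
m(X, y) = -125 - y
-11*d(m(-2, -1))*(-1) = -22/(-125 - 1*(-1))*(-1) = -22/(-125 + 1)*(-1) = -22/(-124)*(-1) = -22*(-1)/124*(-1) = -11*(-1/62)*(-1) = (11/62)*(-1) = -11/62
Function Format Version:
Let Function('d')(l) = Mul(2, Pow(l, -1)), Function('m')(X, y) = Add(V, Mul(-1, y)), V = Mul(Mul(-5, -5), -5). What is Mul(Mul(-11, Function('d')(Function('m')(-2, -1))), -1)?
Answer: Rational(-11, 62) ≈ -0.17742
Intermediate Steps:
V = -125 (V = Mul(25, -5) = -125)
Function('m')(X, y) = Add(-125, Mul(-1, y))
Mul(Mul(-11, Function('d')(Function('m')(-2, -1))), -1) = Mul(Mul(-11, Mul(2, Pow(Add(-125, Mul(-1, -1)), -1))), -1) = Mul(Mul(-11, Mul(2, Pow(Add(-125, 1), -1))), -1) = Mul(Mul(-11, Mul(2, Pow(-124, -1))), -1) = Mul(Mul(-11, Mul(2, Rational(-1, 124))), -1) = Mul(Mul(-11, Rational(-1, 62)), -1) = Mul(Rational(11, 62), -1) = Rational(-11, 62)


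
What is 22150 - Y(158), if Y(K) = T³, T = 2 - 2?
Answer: 22150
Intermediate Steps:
T = 0
Y(K) = 0 (Y(K) = 0³ = 0)
22150 - Y(158) = 22150 - 1*0 = 22150 + 0 = 22150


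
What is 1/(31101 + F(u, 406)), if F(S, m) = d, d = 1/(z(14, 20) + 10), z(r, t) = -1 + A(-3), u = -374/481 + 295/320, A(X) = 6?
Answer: 15/466516 ≈ 3.2153e-5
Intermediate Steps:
u = 4443/30784 (u = -374*1/481 + 295*(1/320) = -374/481 + 59/64 = 4443/30784 ≈ 0.14433)
z(r, t) = 5 (z(r, t) = -1 + 6 = 5)
d = 1/15 (d = 1/(5 + 10) = 1/15 ≈ 0.066667)
F(S, m) = 1/15
1/(31101 + F(u, 406)) = 1/(31101 + 1/15) = 1/(466516/15) = 15/466516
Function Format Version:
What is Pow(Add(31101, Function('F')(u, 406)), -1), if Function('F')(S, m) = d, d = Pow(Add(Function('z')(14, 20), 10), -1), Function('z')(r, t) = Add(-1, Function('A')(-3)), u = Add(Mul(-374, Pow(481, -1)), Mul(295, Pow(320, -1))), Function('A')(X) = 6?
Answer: Rational(15, 466516) ≈ 3.2153e-5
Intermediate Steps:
u = Rational(4443, 30784) (u = Add(Mul(-374, Rational(1, 481)), Mul(295, Rational(1, 320))) = Add(Rational(-374, 481), Rational(59, 64)) = Rational(4443, 30784) ≈ 0.14433)
Function('z')(r, t) = 5 (Function('z')(r, t) = Add(-1, 6) = 5)
d = Rational(1, 15) (d = Pow(Add(5, 10), -1) = Pow(15, -1) = Rational(1, 15) ≈ 0.066667)
Function('F')(S, m) = Rational(1, 15)
Pow(Add(31101, Function('F')(u, 406)), -1) = Pow(Add(31101, Rational(1, 15)), -1) = Pow(Rational(466516, 15), -1) = Rational(15, 466516)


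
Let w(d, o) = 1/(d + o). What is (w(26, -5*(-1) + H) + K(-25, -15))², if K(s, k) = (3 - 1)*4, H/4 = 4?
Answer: 142129/2209 ≈ 64.341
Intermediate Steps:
H = 16 (H = 4*4 = 16)
K(s, k) = 8 (K(s, k) = 2*4 = 8)
(w(26, -5*(-1) + H) + K(-25, -15))² = (1/(26 + (-5*(-1) + 16)) + 8)² = (1/(26 + (5 + 16)) + 8)² = (1/(26 + 21) + 8)² = (1/47 + 8)² = (377/47)² = 142129/2209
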